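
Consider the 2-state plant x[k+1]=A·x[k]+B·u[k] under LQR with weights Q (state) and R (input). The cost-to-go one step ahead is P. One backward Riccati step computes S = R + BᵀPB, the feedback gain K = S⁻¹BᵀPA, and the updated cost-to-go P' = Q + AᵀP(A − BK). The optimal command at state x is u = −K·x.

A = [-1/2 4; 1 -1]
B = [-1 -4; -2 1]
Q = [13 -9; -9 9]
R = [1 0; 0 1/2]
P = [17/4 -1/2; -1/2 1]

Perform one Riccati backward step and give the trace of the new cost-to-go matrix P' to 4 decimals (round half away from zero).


BᵀP = [-3.2500 -1.5000; -17.5000 3.0000]
S = R + BᵀPB = [1 0; 0 1/2] + [6.2500 11.5000; 11.5000 73.0000] = [7.2500 11.5000; 11.5000 73.5000]
BᵀPA = [0.1250 -11.5000; 11.7500 -73.0000]
K = S⁻¹·BᵀPA = [-0.3144 -0.0144; 0.2090 -0.9910]
A−BK = [0.0218 0.0218; 0.1622 -0.0378]
AᵀP(A−BK) = [0.1455 -0.1045; -0.1045 0.4955]
P' = Q + AᵀP(A−BK) = [13.1455 -9.1045; -9.1045 9.4955]
tr(P') = 22.6410

22.6410


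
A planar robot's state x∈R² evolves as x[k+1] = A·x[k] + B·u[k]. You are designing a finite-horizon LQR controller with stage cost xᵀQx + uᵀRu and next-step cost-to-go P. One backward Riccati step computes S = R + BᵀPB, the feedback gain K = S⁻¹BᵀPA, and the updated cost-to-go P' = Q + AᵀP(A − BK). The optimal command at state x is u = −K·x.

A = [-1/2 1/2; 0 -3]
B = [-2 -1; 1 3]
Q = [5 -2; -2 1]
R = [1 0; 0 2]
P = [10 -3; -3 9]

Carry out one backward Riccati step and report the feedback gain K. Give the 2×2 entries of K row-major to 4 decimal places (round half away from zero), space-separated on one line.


0.2792 0.2190 -0.0855 -1.0306

BᵀP = [-23.0000 15.0000; -19.0000 30.0000]
S = R + BᵀPB = [1 0; 0 2] + [61.0000 68.0000; 68.0000 109.0000] = [62.0000 68.0000; 68.0000 111.0000]
BᵀPA = [11.5000 -56.5000; 9.5000 -99.5000]
K = S⁻¹·BᵀPA = [0.2792 0.2190; -0.0855 -1.0306]
A−BK = [-0.0270 -0.0926; -0.0228 -0.1273]
AᵀP(A−BK) = [0.1009 0.2718; 0.2718 2.3329]
P' = Q + AᵀP(A−BK) = [5.1009 -1.7282; -1.7282 3.3329]
tr(P') = 8.4338


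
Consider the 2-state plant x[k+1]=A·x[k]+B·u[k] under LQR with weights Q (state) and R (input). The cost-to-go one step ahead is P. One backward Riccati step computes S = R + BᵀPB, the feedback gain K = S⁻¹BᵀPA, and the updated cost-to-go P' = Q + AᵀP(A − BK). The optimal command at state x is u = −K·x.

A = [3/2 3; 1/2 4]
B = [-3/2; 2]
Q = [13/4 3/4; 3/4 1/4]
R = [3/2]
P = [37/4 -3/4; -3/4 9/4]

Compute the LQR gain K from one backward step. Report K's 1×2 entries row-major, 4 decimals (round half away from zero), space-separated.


-0.5654 -0.6597

BᵀP = [-15.3750 5.6250]
S = R + BᵀPB = [3/2] + [34.3125] = [35.8125]
BᵀPA = [-20.2500 -23.6250]
K = S⁻¹·BᵀPA = [-0.5654 -0.6597]
A−BK = [0.6518 2.0105; 1.6309 5.3194]
AᵀP(A−BK) = [8.7997 27.1414; 27.1414 85.6649]
P' = Q + AᵀP(A−BK) = [12.0497 27.8914; 27.8914 85.9149]
tr(P') = 97.9647


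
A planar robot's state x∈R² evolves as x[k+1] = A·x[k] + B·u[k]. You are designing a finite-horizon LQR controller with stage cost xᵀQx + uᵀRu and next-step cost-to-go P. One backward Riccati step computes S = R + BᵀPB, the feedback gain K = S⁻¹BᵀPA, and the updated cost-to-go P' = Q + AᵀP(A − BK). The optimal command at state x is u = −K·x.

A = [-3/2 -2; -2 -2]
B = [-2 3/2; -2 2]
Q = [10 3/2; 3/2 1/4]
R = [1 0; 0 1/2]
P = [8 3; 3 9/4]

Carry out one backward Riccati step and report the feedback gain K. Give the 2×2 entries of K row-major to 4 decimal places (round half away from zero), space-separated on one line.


0.3103 0.4770 -0.6207 -0.6207

BᵀP = [-22.0000 -10.5000; 18.0000 9.0000]
S = R + BᵀPB = [1 0; 0 1/2] + [65.0000 -54.0000; -54.0000 45.0000] = [66.0000 -54.0000; -54.0000 45.5000]
BᵀPA = [54.0000 65.0000; -45.0000 -54.0000]
K = S⁻¹·BᵀPA = [0.3103 0.4770; -0.6207 -0.6207]
A−BK = [0.0517 -0.1149; -0.1379 0.1954]
AᵀP(A−BK) = [0.3103 0.3103; 0.3103 0.4770]
P' = Q + AᵀP(A−BK) = [10.3103 1.8103; 1.8103 0.7270]
tr(P') = 11.0374


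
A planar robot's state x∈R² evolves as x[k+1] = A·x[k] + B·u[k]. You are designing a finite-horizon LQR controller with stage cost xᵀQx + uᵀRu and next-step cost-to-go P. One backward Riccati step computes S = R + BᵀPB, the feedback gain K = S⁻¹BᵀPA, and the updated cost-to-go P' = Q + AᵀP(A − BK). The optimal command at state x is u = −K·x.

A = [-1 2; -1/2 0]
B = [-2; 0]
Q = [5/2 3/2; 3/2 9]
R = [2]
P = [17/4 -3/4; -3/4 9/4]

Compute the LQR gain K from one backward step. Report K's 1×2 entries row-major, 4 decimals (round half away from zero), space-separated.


BᵀP = [-8.5000 1.5000]
S = R + BᵀPB = [2] + [17.0000] = [19.0000]
BᵀPA = [7.7500 -17.0000]
K = S⁻¹·BᵀPA = [0.4079 -0.8947]
A−BK = [-0.1842 0.2105; -0.5000 0.0000]
AᵀP(A−BK) = [0.9013 -0.8158; -0.8158 1.7895]
P' = Q + AᵀP(A−BK) = [3.4013 0.6842; 0.6842 10.7895]
tr(P') = 14.1908

0.4079 -0.8947


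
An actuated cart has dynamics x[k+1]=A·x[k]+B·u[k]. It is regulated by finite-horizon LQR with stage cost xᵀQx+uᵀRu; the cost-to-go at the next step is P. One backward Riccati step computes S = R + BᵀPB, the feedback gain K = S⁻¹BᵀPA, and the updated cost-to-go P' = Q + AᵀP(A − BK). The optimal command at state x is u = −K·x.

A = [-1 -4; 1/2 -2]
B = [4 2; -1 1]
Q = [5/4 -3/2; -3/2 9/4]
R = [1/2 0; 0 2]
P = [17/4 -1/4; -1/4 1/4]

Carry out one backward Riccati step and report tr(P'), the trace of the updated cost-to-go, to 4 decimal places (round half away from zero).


BᵀP = [17.2500 -1.2500; 8.2500 -0.2500]
S = R + BᵀPB = [1/2 0; 0 2] + [70.2500 33.2500; 33.2500 16.2500] = [70.7500 33.2500; 33.2500 18.2500]
BᵀPA = [-17.8750 -66.5000; -8.3750 -32.5000]
K = S⁻¹·BᵀPA = [-0.2572 -0.7165; 0.0098 -0.4754]
A−BK = [0.0094 -0.1832; 0.2330 -2.2411]
AᵀP(A−BK) = [0.0461 -0.0391; -0.0391 1.9017]
P' = Q + AᵀP(A−BK) = [1.2961 -1.5391; -1.5391 4.1517]
tr(P') = 5.4478

5.4478


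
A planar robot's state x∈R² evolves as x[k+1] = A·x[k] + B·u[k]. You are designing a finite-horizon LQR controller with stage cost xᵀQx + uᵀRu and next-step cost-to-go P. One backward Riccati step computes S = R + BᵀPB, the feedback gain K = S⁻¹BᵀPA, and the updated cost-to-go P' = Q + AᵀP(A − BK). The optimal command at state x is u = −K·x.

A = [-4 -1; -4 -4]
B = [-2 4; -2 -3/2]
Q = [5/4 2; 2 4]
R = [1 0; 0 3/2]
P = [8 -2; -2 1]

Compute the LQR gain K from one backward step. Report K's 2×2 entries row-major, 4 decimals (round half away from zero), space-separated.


BᵀP = [-12.0000 2.0000; 35.0000 -9.5000]
S = R + BᵀPB = [1 0; 0 3/2] + [20.0000 -51.0000; -51.0000 154.2500] = [21.0000 -51.0000; -51.0000 155.7500]
BᵀPA = [40.0000 4.0000; -102.0000 3.0000]
K = S⁻¹·BᵀPA = [1.5349 1.1586; -0.1523 0.3987]
A−BK = [-0.3210 -0.2773; -1.1586 -1.0847]
AᵀP(A−BK) = [3.0698 2.3173; 2.3173 2.1695]
P' = Q + AᵀP(A−BK) = [4.3198 4.3173; 4.3173 6.1695]
tr(P') = 10.4893

1.5349 1.1586 -0.1523 0.3987


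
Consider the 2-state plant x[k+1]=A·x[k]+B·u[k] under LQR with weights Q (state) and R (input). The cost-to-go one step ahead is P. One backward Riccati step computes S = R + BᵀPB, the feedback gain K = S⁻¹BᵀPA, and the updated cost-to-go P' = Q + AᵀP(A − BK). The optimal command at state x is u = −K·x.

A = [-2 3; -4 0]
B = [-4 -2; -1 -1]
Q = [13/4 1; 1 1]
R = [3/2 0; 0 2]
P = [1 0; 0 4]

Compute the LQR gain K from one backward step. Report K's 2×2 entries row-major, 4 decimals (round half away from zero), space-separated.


BᵀP = [-4.0000 -4.0000; -2.0000 -4.0000]
S = R + BᵀPB = [3/2 0; 0 2] + [20.0000 12.0000; 12.0000 8.0000] = [21.5000 12.0000; 12.0000 10.0000]
BᵀPA = [24.0000 -12.0000; 20.0000 -6.0000]
K = S⁻¹·BᵀPA = [0.0000 -0.6761; 2.0000 0.2113]
A−BK = [2.0000 0.7183; -2.0000 -0.4648]
AᵀP(A−BK) = [28.0000 6.0000; 6.0000 2.1549]
P' = Q + AᵀP(A−BK) = [31.2500 7.0000; 7.0000 3.1549]
tr(P') = 34.4049

0.0000 -0.6761 2.0000 0.2113


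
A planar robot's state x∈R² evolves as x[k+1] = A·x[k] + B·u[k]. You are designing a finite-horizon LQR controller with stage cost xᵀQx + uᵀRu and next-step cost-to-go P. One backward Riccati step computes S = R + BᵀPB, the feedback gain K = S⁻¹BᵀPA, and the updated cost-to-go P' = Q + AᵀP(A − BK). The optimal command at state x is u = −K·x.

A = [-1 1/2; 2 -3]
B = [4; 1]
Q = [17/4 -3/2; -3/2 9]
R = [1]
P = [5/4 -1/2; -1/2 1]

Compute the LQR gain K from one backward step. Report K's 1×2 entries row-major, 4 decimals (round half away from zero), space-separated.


-0.3611 0.2917

BᵀP = [4.5000 -1.0000]
S = R + BᵀPB = [1] + [17.0000] = [18.0000]
BᵀPA = [-6.5000 5.2500]
K = S⁻¹·BᵀPA = [-0.3611 0.2917]
A−BK = [0.4444 -0.6667; 2.3611 -3.2917]
AᵀP(A−BK) = [4.9028 -6.7292; -6.7292 9.2813]
P' = Q + AᵀP(A−BK) = [9.1528 -8.2292; -8.2292 18.2813]
tr(P') = 27.4340


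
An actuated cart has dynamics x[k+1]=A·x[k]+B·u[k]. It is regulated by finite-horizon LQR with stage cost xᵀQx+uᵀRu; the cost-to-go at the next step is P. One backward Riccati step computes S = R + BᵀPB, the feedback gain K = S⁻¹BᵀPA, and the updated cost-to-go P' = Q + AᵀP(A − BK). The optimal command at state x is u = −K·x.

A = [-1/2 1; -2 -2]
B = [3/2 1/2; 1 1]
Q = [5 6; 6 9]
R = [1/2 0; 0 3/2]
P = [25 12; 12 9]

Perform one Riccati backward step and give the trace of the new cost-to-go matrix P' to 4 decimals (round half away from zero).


25.8703

BᵀP = [49.5000 27.0000; 24.5000 15.0000]
S = R + BᵀPB = [1/2 0; 0 3/2] + [101.2500 51.7500; 51.7500 27.2500] = [101.7500 51.7500; 51.7500 28.7500]
BᵀPA = [-78.7500 -4.5000; -42.2500 -5.5000]
K = S⁻¹·BᵀPA = [-0.3140 0.6279; -0.9044 -1.3215]
A−BK = [0.4232 0.7189; -0.7816 -1.3064]
AᵀP(A−BK) = [3.3132 5.1127; 5.1127 8.5571]
P' = Q + AᵀP(A−BK) = [8.3132 11.1127; 11.1127 17.5571]
tr(P') = 25.8703


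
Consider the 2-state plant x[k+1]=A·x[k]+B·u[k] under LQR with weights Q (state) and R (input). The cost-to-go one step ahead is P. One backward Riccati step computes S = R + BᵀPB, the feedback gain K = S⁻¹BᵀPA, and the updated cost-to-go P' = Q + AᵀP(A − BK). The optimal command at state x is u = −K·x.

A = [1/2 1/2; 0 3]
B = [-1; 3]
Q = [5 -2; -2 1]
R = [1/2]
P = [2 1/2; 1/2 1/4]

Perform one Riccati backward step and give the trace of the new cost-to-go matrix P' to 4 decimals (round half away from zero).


10.5714

BᵀP = [-0.5000 0.2500]
S = R + BᵀPB = [1/2] + [1.2500] = [1.7500]
BᵀPA = [-0.2500 0.5000]
K = S⁻¹·BᵀPA = [-0.1429 0.2857]
A−BK = [0.3571 0.7857; 0.4286 2.1429]
AᵀP(A−BK) = [0.4643 1.3214; 1.3214 4.1071]
P' = Q + AᵀP(A−BK) = [5.4643 -0.6786; -0.6786 5.1071]
tr(P') = 10.5714


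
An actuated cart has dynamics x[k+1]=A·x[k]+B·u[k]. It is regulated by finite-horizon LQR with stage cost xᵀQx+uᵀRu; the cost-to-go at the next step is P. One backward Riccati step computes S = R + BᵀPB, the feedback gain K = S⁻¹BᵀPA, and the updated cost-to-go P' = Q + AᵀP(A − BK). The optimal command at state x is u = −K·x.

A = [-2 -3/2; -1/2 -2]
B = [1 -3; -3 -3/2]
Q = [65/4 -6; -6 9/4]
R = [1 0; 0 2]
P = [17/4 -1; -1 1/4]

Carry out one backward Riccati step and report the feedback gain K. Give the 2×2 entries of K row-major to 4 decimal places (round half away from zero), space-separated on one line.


-0.4432 -0.1929 0.3996 0.2494

BᵀP = [7.2500 -1.7500; -11.2500 2.6250]
S = R + BᵀPB = [1 0; 0 2] + [12.5000 -19.1250; -19.1250 29.8125] = [13.5000 -19.1250; -19.1250 31.8125]
BᵀPA = [-13.6250 -7.3750; 21.1875 11.6250]
K = S⁻¹·BᵀPA = [-0.4432 -0.1929; 0.3996 0.2494]
A−BK = [-0.3581 -0.5587; -1.2303 -2.2046]
AᵀP(A−BK) = [0.5580 0.3364; 0.3364 0.2399]
P' = Q + AᵀP(A−BK) = [16.8080 -5.6636; -5.6636 2.4899]
tr(P') = 19.2980


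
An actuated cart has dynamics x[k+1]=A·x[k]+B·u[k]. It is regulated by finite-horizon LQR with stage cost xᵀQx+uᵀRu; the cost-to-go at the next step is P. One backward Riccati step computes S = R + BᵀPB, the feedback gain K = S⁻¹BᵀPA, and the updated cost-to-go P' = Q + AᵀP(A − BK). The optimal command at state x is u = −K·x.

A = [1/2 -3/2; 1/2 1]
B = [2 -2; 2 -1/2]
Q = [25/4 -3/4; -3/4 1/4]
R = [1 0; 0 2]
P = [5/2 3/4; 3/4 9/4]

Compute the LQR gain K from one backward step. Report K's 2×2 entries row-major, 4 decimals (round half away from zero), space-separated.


BᵀP = [6.5000 6.0000; -5.3750 -2.6250]
S = R + BᵀPB = [1 0; 0 2] + [25.0000 -16.0000; -16.0000 12.0625] = [26.0000 -16.0000; -16.0000 14.0625]
BᵀPA = [6.2500 -3.7500; -4.0000 5.4375]
K = S⁻¹·BᵀPA = [0.2179 0.3126; -0.0365 0.7423]
A−BK = [-0.0088 -0.6405; 0.0459 0.7460]
AᵀP(A−BK) = [0.0545 0.0781; 0.0781 2.7609]
P' = Q + AᵀP(A−BK) = [6.3045 -0.6719; -0.6719 3.0109]
tr(P') = 9.3154

0.2179 0.3126 -0.0365 0.7423


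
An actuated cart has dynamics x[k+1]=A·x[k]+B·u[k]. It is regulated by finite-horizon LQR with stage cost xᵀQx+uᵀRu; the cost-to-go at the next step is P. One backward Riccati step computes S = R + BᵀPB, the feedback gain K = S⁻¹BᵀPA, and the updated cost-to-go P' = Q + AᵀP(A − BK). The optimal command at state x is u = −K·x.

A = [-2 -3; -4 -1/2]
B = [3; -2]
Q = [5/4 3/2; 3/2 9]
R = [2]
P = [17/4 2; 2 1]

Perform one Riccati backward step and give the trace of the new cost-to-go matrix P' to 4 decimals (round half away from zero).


24.9198

BᵀP = [8.7500 4.0000]
S = R + BᵀPB = [2] + [18.2500] = [20.2500]
BᵀPA = [-33.5000 -28.2500]
K = S⁻¹·BᵀPA = [-1.6543 -1.3951]
A−BK = [2.9630 1.1852; -7.3086 -3.2901]
AᵀP(A−BK) = [9.5802 6.7654; 6.7654 5.0895]
P' = Q + AᵀP(A−BK) = [10.8302 8.2654; 8.2654 14.0895]
tr(P') = 24.9198


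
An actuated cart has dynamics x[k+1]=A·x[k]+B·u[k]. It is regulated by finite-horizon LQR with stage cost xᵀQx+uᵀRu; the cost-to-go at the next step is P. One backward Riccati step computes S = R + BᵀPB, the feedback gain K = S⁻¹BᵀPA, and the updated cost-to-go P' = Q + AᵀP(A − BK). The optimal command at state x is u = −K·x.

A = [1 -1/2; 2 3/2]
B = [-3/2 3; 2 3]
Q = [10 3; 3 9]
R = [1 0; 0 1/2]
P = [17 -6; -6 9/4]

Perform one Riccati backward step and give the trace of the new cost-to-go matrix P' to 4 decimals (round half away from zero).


BᵀP = [-37.5000 13.5000; 33.0000 -11.2500]
S = R + BᵀPB = [1 0; 0 1/2] + [83.2500 -72.0000; -72.0000 65.2500] = [84.2500 -72.0000; -72.0000 65.7500]
BᵀPA = [-10.5000 39.0000; 10.5000 -33.3750]
K = S⁻¹·BᵀPA = [0.1846 0.4537; 0.3619 -0.0108]
A−BK = [0.1913 0.2129; 0.5451 0.6251]
AᵀP(A−BK) = [0.1389 0.1270; 0.1270 0.2586]
P' = Q + AᵀP(A−BK) = [10.1389 3.1270; 3.1270 9.2586]
tr(P') = 19.3975

19.3975


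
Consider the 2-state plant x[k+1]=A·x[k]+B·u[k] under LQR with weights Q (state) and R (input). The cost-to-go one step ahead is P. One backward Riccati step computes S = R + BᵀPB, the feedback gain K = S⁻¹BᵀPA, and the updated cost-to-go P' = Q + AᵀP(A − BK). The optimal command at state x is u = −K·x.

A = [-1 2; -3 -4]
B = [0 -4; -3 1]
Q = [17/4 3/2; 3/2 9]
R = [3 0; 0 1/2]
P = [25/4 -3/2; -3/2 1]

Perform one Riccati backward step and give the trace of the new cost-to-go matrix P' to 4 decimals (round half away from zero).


BᵀP = [4.5000 -3.0000; -26.5000 7.0000]
S = R + BᵀPB = [3 0; 0 1/2] + [9.0000 -21.0000; -21.0000 113.0000] = [12.0000 -21.0000; -21.0000 113.5000]
BᵀPA = [4.5000 21.0000; 5.5000 -81.0000]
K = S⁻¹·BᵀPA = [0.6800 0.7410; 0.1743 -0.5765]
A−BK = [-0.3029 -0.3062; -1.1344 -1.2003]
AᵀP(A−BK) = [2.2317 2.3363; 2.3363 2.7378]
P' = Q + AᵀP(A−BK) = [6.4817 3.8363; 3.8363 11.7378]
tr(P') = 18.2195

18.2195


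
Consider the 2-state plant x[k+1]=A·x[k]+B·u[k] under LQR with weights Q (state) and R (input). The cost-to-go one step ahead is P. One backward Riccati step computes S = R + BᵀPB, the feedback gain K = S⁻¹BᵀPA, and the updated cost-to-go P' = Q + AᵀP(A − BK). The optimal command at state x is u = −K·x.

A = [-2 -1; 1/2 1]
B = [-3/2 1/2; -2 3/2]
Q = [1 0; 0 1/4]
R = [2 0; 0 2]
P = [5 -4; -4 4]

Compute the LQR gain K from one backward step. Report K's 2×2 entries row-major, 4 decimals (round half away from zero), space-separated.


BᵀP = [0.5000 -2.0000; -3.5000 4.0000]
S = R + BᵀPB = [2 0; 0 2] + [3.2500 -2.7500; -2.7500 4.2500] = [5.2500 -2.7500; -2.7500 6.2500]
BᵀPA = [-2.0000 -2.5000; 9.0000 7.5000]
K = S⁻¹·BᵀPA = [0.4851 0.1980; 1.6535 1.2871]
A−BK = [-2.0990 -1.3465; -1.0099 -0.5347]
AᵀP(A−BK) = [15.0891 10.8119; 10.8119 7.8416]
P' = Q + AᵀP(A−BK) = [16.0891 10.8119; 10.8119 8.0916]
tr(P') = 24.1807

0.4851 0.1980 1.6535 1.2871


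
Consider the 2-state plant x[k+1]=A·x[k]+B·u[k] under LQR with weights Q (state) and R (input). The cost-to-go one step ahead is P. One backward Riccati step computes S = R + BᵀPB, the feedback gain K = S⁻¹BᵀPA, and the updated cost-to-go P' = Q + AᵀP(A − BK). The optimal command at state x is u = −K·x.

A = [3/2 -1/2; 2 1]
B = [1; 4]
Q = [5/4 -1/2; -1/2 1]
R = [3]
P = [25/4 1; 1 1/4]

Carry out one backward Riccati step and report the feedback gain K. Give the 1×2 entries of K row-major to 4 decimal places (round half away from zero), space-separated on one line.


0.9118 -0.1471

BᵀP = [10.2500 2.0000]
S = R + BᵀPB = [3] + [18.2500] = [21.2500]
BᵀPA = [19.3750 -3.1250]
K = S⁻¹·BᵀPA = [0.9118 -0.1471]
A−BK = [0.5882 -0.3529; -1.6471 1.5882]
AᵀP(A−BK) = [3.3971 -0.8382; -0.8382 0.3529]
P' = Q + AᵀP(A−BK) = [4.6471 -1.3382; -1.3382 1.3529]
tr(P') = 6.0000


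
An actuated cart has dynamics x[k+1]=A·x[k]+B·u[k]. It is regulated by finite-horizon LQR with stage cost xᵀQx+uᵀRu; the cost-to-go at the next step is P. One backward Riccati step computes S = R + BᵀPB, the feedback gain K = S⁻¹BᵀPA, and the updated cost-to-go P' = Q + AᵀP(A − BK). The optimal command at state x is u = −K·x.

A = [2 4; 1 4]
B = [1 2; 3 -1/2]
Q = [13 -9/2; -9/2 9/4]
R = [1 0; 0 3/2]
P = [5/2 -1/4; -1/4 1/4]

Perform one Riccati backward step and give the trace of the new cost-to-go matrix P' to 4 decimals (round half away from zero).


BᵀP = [1.7500 0.5000; 5.1250 -0.6250]
S = R + BᵀPB = [1 0; 0 3/2] + [3.2500 3.2500; 3.2500 10.5625] = [4.2500 3.2500; 3.2500 12.0625]
BᵀPA = [4.0000 9.0000; 9.6250 18.0000]
K = S⁻¹·BᵀPA = [0.4169 1.2299; 0.6856 1.1608]
A−BK = [0.2119 0.4484; 0.0921 0.8906]
AᵀP(A−BK) = [0.9835 1.9071; 1.9071 4.0353]
P' = Q + AᵀP(A−BK) = [13.9835 -2.5929; -2.5929 6.2853]
tr(P') = 20.2688

20.2688


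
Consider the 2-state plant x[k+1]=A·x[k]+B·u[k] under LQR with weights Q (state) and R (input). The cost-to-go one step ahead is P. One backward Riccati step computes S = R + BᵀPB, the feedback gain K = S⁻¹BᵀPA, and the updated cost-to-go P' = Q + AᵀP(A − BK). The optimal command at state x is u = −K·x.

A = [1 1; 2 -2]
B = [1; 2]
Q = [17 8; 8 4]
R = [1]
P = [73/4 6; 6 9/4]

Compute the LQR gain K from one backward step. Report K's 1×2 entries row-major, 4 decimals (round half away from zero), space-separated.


0.9809 0.1770

BᵀP = [30.2500 10.5000]
S = R + BᵀPB = [1] + [51.2500] = [52.2500]
BᵀPA = [51.2500 9.2500]
K = S⁻¹·BᵀPA = [0.9809 0.1770]
A−BK = [0.0191 0.8230; 0.0383 -2.3541]
AᵀP(A−BK) = [0.9809 0.1770; 0.1770 1.6124]
P' = Q + AᵀP(A−BK) = [17.9809 8.1770; 8.1770 5.6124]
tr(P') = 23.5933


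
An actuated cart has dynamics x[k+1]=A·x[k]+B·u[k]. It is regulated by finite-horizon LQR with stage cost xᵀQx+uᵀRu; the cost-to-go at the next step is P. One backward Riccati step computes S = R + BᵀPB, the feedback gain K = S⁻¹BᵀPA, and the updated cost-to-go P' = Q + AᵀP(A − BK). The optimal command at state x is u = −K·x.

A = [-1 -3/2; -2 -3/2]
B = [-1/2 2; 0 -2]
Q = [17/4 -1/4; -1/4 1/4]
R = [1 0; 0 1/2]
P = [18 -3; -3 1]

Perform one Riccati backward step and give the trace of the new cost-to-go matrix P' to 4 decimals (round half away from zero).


10.5372

BᵀP = [-9.0000 1.5000; 42.0000 -8.0000]
S = R + BᵀPB = [1 0; 0 1/2] + [4.5000 -21.0000; -21.0000 100.0000] = [5.5000 -21.0000; -21.0000 100.5000]
BᵀPA = [6.0000 11.2500; -26.0000 -51.0000]
K = S⁻¹·BᵀPA = [0.5101 0.5336; -0.1521 -0.3960]
A−BK = [-0.4407 -0.4413; -2.3043 -2.2919]
AᵀP(A−BK) = [2.9843 3.0034; 3.0034 3.0529]
P' = Q + AᵀP(A−BK) = [7.2343 2.7534; 2.7534 3.3029]
tr(P') = 10.5372


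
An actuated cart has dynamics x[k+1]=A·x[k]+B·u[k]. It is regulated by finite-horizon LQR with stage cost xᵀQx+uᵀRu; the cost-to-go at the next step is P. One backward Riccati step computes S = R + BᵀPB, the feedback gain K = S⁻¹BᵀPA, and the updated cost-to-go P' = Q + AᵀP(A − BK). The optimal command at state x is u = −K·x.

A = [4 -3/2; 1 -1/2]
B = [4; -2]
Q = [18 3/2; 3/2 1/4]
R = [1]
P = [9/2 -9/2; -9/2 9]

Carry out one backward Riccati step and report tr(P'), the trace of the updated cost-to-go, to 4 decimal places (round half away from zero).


BᵀP = [27.0000 -36.0000]
S = R + BᵀPB = [1] + [180.0000] = [181.0000]
BᵀPA = [72.0000 -22.5000]
K = S⁻¹·BᵀPA = [0.3978 -0.1243]
A−BK = [2.4088 -1.0028; 1.7956 -0.7486]
AᵀP(A−BK) = [16.3591 -6.7997; -6.7997 2.8280]
P' = Q + AᵀP(A−BK) = [34.3591 -5.2997; -5.2997 3.0780]
tr(P') = 37.4372

37.4372


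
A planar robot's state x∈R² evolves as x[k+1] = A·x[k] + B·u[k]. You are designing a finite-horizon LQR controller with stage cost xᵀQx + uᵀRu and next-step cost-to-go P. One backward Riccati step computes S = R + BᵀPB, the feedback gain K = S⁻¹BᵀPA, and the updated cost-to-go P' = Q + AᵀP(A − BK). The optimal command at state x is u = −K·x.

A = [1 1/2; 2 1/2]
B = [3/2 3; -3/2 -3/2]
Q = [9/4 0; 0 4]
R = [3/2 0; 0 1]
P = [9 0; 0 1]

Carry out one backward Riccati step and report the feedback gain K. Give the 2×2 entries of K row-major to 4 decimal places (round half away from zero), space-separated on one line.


-0.7271 -0.2035 0.6538 0.2546

BᵀP = [13.5000 -1.5000; 27.0000 -1.5000]
S = R + BᵀPB = [3/2 0; 0 1] + [22.5000 42.7500; 42.7500 83.2500] = [24.0000 42.7500; 42.7500 84.2500]
BᵀPA = [10.5000 6.0000; 24.0000 12.7500]
K = S⁻¹·BᵀPA = [-0.7271 -0.2035; 0.6538 0.2546]
A−BK = [0.1292 0.0415; 1.8901 0.5767]
AᵀP(A−BK) = [4.9431 1.5265; 1.5265 0.4749]
P' = Q + AᵀP(A−BK) = [7.1931 1.5265; 1.5265 4.4749]
tr(P') = 11.6680


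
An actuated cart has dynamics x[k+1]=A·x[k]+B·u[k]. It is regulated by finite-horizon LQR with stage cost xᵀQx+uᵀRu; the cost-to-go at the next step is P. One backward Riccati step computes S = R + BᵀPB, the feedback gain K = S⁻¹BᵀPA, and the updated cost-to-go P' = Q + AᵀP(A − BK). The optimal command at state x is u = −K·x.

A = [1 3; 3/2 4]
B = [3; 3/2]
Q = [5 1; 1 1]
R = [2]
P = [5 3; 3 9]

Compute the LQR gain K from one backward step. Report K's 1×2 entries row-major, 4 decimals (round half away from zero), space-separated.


0.5650 1.5756

BᵀP = [19.5000 22.5000]
S = R + BᵀPB = [2] + [92.2500] = [94.2500]
BᵀPA = [53.2500 148.5000]
K = S⁻¹·BᵀPA = [0.5650 1.5756]
A−BK = [-0.6950 -1.7268; 0.6525 1.6366]
AᵀP(A−BK) = [4.1645 10.5995; 10.5995 27.0239]
P' = Q + AᵀP(A−BK) = [9.1645 11.5995; 11.5995 28.0239]
tr(P') = 37.1883


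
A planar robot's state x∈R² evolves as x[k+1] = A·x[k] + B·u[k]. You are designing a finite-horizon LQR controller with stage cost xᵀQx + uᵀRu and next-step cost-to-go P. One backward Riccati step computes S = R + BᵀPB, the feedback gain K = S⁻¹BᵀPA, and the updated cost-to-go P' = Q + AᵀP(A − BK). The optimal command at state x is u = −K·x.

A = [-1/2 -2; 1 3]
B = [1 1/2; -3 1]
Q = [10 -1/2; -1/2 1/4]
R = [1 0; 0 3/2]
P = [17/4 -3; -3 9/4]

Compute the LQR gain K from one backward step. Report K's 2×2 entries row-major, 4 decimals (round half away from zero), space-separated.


-0.3759 -1.2818 0.0070 -0.0032

BᵀP = [13.2500 -9.7500; -0.8750 0.7500]
S = R + BᵀPB = [1 0; 0 3/2] + [42.5000 -3.1250; -3.1250 0.3125] = [43.5000 -3.1250; -3.1250 1.8125]
BᵀPA = [-16.3750 -55.7500; 1.1875 4.0000]
K = S⁻¹·BᵀPA = [-0.3759 -1.2818; 0.0070 -0.0032]
A−BK = [-0.1276 -0.7166; -0.1348 -0.8423]
AᵀP(A−BK) = [0.1483 0.5137; 0.5137 1.8003]
P' = Q + AᵀP(A−BK) = [10.1483 0.0137; 0.0137 2.0503]
tr(P') = 12.1985


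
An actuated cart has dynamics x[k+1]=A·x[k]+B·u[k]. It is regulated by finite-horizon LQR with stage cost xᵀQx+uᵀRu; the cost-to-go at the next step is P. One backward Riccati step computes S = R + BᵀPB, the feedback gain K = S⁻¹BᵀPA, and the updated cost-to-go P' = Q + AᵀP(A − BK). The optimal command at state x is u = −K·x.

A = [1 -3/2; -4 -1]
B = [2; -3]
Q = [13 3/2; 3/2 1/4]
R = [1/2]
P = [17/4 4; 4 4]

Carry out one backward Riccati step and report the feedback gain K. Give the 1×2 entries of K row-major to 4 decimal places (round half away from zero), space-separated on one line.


BᵀP = [-3.5000 -4.0000]
S = R + BᵀPB = [1/2] + [5.0000] = [5.5000]
BᵀPA = [12.5000 9.2500]
K = S⁻¹·BᵀPA = [2.2727 1.6818]
A−BK = [-3.5455 -4.8636; 2.8182 4.0455]
AᵀP(A−BK) = [7.8409 8.6023; 8.6023 10.0057]
P' = Q + AᵀP(A−BK) = [20.8409 10.1023; 10.1023 10.2557]
tr(P') = 31.0966

2.2727 1.6818


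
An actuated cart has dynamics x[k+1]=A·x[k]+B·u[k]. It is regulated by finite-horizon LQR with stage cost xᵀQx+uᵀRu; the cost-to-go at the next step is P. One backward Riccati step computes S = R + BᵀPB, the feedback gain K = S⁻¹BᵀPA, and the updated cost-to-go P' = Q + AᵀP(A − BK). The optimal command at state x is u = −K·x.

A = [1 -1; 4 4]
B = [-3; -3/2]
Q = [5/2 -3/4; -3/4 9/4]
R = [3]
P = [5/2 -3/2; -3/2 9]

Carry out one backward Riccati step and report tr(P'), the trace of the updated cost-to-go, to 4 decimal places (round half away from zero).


215.6686

BᵀP = [-5.2500 -9.0000]
S = R + BᵀPB = [3] + [29.2500] = [32.2500]
BᵀPA = [-41.2500 -30.7500]
K = S⁻¹·BᵀPA = [-1.2791 -0.9535]
A−BK = [-2.8372 -3.8605; 2.0814 2.5698]
AᵀP(A−BK) = [81.7384 102.1686; 102.1686 129.1802]
P' = Q + AᵀP(A−BK) = [84.2384 101.4186; 101.4186 131.4302]
tr(P') = 215.6686


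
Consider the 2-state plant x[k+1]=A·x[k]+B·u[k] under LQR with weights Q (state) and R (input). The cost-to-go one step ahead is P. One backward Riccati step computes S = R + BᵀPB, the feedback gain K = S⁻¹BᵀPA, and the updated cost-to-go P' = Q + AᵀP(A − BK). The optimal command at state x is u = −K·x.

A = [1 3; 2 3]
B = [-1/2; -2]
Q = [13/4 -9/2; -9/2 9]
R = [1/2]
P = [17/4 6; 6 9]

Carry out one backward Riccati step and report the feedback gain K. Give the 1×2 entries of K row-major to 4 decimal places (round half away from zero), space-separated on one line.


-1.1324 -2.1261

BᵀP = [-14.1250 -21.0000]
S = R + BᵀPB = [1/2] + [49.0625] = [49.5625]
BᵀPA = [-56.1250 -105.3750]
K = S⁻¹·BᵀPA = [-1.1324 -2.1261]
A−BK = [0.4338 1.9369; -0.2648 -1.2522]
AᵀP(A−BK) = [0.6936 1.4224; 1.4224 3.2119]
P' = Q + AᵀP(A−BK) = [3.9436 -3.0776; -3.0776 12.2119]
tr(P') = 16.1554


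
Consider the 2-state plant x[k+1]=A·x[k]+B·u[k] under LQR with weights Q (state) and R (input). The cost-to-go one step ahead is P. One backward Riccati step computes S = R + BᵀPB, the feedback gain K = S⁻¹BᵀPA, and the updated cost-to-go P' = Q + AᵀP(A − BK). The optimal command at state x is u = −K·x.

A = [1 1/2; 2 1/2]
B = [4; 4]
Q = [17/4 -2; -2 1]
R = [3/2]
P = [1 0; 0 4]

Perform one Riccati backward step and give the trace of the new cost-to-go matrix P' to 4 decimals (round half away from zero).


6.3712

BᵀP = [4.0000 16.0000]
S = R + BᵀPB = [3/2] + [80.0000] = [81.5000]
BᵀPA = [36.0000 10.0000]
K = S⁻¹·BᵀPA = [0.4417 0.1227]
A−BK = [-0.7669 0.0092; 0.2331 0.0092]
AᵀP(A−BK) = [1.0982 0.0828; 0.0828 0.0230]
P' = Q + AᵀP(A−BK) = [5.3482 -1.9172; -1.9172 1.0230]
tr(P') = 6.3712


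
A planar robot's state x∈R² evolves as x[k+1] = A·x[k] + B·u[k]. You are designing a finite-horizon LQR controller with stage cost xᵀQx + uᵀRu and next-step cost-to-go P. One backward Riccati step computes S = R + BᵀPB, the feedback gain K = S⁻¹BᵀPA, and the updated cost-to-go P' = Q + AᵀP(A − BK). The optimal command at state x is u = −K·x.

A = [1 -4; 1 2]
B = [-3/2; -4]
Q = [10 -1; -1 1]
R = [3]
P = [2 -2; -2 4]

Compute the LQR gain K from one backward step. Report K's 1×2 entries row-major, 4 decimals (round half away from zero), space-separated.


-0.1684 -0.9684

BᵀP = [5.0000 -13.0000]
S = R + BᵀPB = [3] + [44.5000] = [47.5000]
BᵀPA = [-8.0000 -46.0000]
K = S⁻¹·BᵀPA = [-0.1684 -0.9684]
A−BK = [0.7474 -5.4526; 0.3263 -1.8737]
AᵀP(A−BK) = [0.6526 -3.7474; -3.7474 35.4526]
P' = Q + AᵀP(A−BK) = [10.6526 -4.7474; -4.7474 36.4526]
tr(P') = 47.1053


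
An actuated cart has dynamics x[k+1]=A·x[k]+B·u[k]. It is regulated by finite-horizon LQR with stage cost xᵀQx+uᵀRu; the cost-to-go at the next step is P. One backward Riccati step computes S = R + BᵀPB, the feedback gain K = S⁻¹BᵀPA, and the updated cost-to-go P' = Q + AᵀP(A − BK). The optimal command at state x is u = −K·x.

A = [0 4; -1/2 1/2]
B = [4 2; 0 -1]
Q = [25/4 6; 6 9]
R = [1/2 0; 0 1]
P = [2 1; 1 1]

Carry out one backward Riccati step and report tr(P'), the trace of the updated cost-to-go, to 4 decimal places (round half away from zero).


BᵀP = [8.0000 4.0000; 3.0000 1.0000]
S = R + BᵀPB = [1/2 0; 0 1] + [32.0000 12.0000; 12.0000 5.0000] = [32.5000 12.0000; 12.0000 6.0000]
BᵀPA = [-2.0000 34.0000; -0.5000 12.5000]
K = S⁻¹·BᵀPA = [-0.1176 1.0588; 0.1520 -0.0343]
A−BK = [0.1667 -0.1667; -0.3480 0.4657]
AᵀP(A−BK) = [0.0907 -0.1495; -0.1495 0.6789]
P' = Q + AᵀP(A−BK) = [6.3407 5.8505; 5.8505 9.6789]
tr(P') = 16.0196

16.0196


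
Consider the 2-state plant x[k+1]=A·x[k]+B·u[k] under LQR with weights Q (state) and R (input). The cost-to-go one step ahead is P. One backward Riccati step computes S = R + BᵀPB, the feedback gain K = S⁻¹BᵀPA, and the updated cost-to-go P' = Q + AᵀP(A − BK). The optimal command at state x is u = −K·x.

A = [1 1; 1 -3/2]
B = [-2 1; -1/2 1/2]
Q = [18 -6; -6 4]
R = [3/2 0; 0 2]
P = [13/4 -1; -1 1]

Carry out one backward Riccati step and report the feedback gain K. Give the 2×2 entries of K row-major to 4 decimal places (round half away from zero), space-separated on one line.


BᵀP = [-6.0000 1.5000; 2.7500 -0.5000]
S = R + BᵀPB = [3/2 0; 0 2] + [11.2500 -5.2500; -5.2500 2.5000] = [12.7500 -5.2500; -5.2500 4.5000]
BᵀPA = [-4.5000 -8.2500; 2.2500 3.5000]
K = S⁻¹·BᵀPA = [-0.2830 -0.6289; 0.1698 0.0440]
A−BK = [0.2642 -0.3019; 0.7736 -1.8365]
AᵀP(A−BK) = [0.5943 -0.6792; -0.6792 3.1572]
P' = Q + AᵀP(A−BK) = [18.5943 -6.6792; -6.6792 7.1572]
tr(P') = 25.7516

-0.2830 -0.6289 0.1698 0.0440


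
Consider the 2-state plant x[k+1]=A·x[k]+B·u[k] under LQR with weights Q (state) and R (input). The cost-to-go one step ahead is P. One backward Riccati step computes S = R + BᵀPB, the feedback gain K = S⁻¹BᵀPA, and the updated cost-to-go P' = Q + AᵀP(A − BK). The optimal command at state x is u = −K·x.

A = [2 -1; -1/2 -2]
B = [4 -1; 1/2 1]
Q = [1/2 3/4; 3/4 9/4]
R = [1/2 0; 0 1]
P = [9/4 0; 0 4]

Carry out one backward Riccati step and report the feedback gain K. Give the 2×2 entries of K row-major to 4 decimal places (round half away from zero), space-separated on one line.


0.3489 -0.6035 -0.5597 -1.3758

BᵀP = [9.0000 2.0000; -2.2500 4.0000]
S = R + BᵀPB = [1/2 0; 0 1] + [37.0000 -7.0000; -7.0000 6.2500] = [37.5000 -7.0000; -7.0000 7.2500]
BᵀPA = [17.0000 -13.0000; -6.5000 -5.7500]
K = S⁻¹·BᵀPA = [0.3489 -0.6035; -0.5597 -1.3758]
A−BK = [0.0449 0.0381; -0.1147 -0.3225]
AᵀP(A−BK) = [0.4313 0.8166; 0.8166 2.4941]
P' = Q + AᵀP(A−BK) = [0.9313 1.5666; 1.5666 4.7441]
tr(P') = 5.6754


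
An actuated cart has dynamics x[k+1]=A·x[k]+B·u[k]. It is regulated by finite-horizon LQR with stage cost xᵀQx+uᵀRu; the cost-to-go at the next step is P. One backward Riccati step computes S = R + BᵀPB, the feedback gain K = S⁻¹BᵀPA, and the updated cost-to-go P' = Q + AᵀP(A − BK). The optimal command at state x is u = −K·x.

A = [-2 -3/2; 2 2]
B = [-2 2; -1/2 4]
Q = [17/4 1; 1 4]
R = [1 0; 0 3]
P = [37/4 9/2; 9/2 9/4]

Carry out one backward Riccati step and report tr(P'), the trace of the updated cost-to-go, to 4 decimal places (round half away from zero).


9.0619

BᵀP = [-20.7500 -10.1250; 36.5000 18.0000]
S = R + BᵀPB = [1 0; 0 3] + [46.5625 -82.0000; -82.0000 145.0000] = [47.5625 -82.0000; -82.0000 148.0000]
BᵀPA = [21.2500 10.8750; -37.0000 -18.7500]
K = S⁻¹·BᵀPA = [0.3521 0.2284; -0.0549 -0.0001]
A−BK = [-1.1860 -1.0429; 2.3957 2.1148]
AᵀP(A−BK) = [0.4859 0.3912; 0.3912 0.3260]
P' = Q + AᵀP(A−BK) = [4.7359 1.3912; 1.3912 4.3260]
tr(P') = 9.0619


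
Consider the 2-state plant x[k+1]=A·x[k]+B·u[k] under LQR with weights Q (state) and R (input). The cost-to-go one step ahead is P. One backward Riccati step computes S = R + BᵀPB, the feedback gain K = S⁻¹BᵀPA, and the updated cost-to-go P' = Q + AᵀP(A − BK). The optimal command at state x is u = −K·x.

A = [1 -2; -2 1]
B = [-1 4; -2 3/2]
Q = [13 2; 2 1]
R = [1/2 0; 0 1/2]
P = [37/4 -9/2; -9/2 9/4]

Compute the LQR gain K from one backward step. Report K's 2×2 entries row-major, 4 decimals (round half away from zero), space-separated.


0.4698 -0.3440 0.6023 -0.7580

BᵀP = [-0.2500 0.0000; 30.2500 -14.6250]
S = R + BᵀPB = [1/2 0; 0 1/2] + [0.2500 -1.0000; -1.0000 99.0625] = [0.7500 -1.0000; -1.0000 99.5625]
BᵀPA = [-0.2500 0.5000; 59.5000 -75.1250]
K = S⁻¹·BᵀPA = [0.4698 -0.3440; 0.6023 -0.7580]
A−BK = [-0.9396 0.6880; -1.9639 1.4490]
AᵀP(A−BK) = [0.5286 -0.4846; -0.4846 0.4768]
P' = Q + AᵀP(A−BK) = [13.5286 1.5154; 1.5154 1.4768]
tr(P') = 15.0054


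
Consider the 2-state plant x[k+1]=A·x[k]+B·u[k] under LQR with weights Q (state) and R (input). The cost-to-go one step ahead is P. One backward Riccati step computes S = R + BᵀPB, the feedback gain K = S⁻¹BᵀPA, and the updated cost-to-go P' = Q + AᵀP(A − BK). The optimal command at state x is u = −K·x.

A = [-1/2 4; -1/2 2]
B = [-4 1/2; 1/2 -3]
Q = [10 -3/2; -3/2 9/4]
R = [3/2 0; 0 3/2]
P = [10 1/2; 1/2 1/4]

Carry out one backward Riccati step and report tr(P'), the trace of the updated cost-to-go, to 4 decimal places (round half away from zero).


BᵀP = [-39.7500 -1.8750; 3.5000 -0.5000]
S = R + BᵀPB = [3/2 0; 0 3/2] + [158.0625 -14.2500; -14.2500 3.2500] = [159.5625 -14.2500; -14.2500 4.7500]
BᵀPA = [20.8125 -162.7500; -1.5000 13.0000]
K = S⁻¹·BᵀPA = [0.1396 -1.0594; 0.1032 -0.4413]
A−BK = [0.0070 -0.0169; -0.2604 1.2057]
AᵀP(A−BK) = [0.0608 -0.3634; -0.3634 2.3215]
P' = Q + AᵀP(A−BK) = [10.0608 -1.8634; -1.8634 4.5715]
tr(P') = 14.6324

14.6324


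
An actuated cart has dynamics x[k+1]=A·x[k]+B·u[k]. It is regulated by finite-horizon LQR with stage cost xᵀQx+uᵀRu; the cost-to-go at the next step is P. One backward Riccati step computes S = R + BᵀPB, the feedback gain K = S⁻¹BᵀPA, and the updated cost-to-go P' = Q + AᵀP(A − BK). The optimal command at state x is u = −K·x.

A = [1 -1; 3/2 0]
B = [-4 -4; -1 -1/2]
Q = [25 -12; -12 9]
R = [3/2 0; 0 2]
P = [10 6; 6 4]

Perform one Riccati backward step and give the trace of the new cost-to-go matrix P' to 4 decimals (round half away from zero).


BᵀP = [-46.0000 -28.0000; -43.0000 -26.0000]
S = R + BᵀPB = [3/2 0; 0 2] + [212.0000 198.0000; 198.0000 185.0000] = [213.5000 198.0000; 198.0000 187.0000]
BᵀPA = [-88.0000 46.0000; -82.0000 43.0000]
K = S⁻¹·BᵀPA = [-0.3053 0.1221; -0.1152 0.1006]
A−BK = [-0.6822 -0.1090; 1.1371 0.1724]
AᵀP(A−BK) = [0.6836 -0.0007; -0.0007 0.0548]
P' = Q + AᵀP(A−BK) = [25.6836 -12.0007; -12.0007 9.0548]
tr(P') = 34.7384

34.7384


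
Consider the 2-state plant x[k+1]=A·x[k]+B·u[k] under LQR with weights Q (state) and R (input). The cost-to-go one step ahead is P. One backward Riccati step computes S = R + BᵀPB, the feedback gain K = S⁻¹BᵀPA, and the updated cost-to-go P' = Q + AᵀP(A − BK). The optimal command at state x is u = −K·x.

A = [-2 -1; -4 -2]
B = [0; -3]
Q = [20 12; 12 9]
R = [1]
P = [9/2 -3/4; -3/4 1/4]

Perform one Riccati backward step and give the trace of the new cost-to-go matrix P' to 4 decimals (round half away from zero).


BᵀP = [2.2500 -0.7500]
S = R + BᵀPB = [1] + [2.2500] = [3.2500]
BᵀPA = [-1.5000 -0.7500]
K = S⁻¹·BᵀPA = [-0.4615 -0.2308]
A−BK = [-2.0000 -1.0000; -5.3846 -2.6923]
AᵀP(A−BK) = [9.3077 4.6538; 4.6538 2.3269]
P' = Q + AᵀP(A−BK) = [29.3077 16.6538; 16.6538 11.3269]
tr(P') = 40.6346

40.6346


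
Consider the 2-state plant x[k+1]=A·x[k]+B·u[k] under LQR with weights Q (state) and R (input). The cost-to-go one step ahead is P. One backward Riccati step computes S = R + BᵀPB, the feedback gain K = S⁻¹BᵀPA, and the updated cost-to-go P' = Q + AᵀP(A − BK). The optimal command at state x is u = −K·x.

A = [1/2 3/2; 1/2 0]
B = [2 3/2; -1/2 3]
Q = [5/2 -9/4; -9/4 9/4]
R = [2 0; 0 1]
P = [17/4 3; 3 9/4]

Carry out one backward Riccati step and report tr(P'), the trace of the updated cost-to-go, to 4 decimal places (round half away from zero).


BᵀP = [7.0000 4.8750; 15.3750 11.2500]
S = R + BᵀPB = [2 0; 0 1] + [11.5625 25.1250; 25.1250 56.8125] = [13.5625 25.1250; 25.1250 57.8125]
BᵀPA = [5.9375 10.5000; 13.3125 23.0625]
K = S⁻¹·BᵀPA = [0.0575 0.1805; 0.2053 0.3205]
A−BK = [0.0771 0.6583; -0.0871 -0.8711]
AᵀP(A−BK) = [0.0508 0.0995; 0.0995 0.2763]
P' = Q + AᵀP(A−BK) = [2.5508 -2.1505; -2.1505 2.5263]
tr(P') = 5.0771

5.0771


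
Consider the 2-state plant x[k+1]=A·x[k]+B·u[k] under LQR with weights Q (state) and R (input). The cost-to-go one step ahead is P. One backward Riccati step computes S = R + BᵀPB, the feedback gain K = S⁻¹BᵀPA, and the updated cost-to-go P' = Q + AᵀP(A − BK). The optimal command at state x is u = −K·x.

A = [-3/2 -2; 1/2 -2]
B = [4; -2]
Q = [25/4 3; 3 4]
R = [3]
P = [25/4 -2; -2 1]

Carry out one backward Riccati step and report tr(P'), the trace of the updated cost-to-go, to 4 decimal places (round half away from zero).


13.2513

BᵀP = [29.0000 -10.0000]
S = R + BᵀPB = [3] + [136.0000] = [139.0000]
BᵀPA = [-48.5000 -38.0000]
K = S⁻¹·BᵀPA = [-0.3489 -0.2734]
A−BK = [-0.1043 -0.9065; -0.1978 -2.5468]
AᵀP(A−BK) = [0.3898 0.4910; 0.4910 2.6115]
P' = Q + AᵀP(A−BK) = [6.6398 3.4910; 3.4910 6.6115]
tr(P') = 13.2513


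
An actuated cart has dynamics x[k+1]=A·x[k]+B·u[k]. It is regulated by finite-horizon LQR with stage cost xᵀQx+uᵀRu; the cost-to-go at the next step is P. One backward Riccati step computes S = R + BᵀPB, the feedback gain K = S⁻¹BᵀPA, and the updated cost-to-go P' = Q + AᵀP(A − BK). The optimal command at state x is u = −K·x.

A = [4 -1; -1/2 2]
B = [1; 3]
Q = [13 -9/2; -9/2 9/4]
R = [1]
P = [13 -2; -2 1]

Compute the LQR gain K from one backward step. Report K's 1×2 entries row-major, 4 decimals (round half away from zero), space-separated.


2.5000 -0.4545

BᵀP = [7.0000 1.0000]
S = R + BᵀPB = [1] + [10.0000] = [11.0000]
BᵀPA = [27.5000 -5.0000]
K = S⁻¹·BᵀPA = [2.5000 -0.4545]
A−BK = [1.5000 -0.5455; -8.0000 3.3636]
AᵀP(A−BK) = [147.5000 -57.5000; -57.5000 22.7273]
P' = Q + AᵀP(A−BK) = [160.5000 -62.0000; -62.0000 24.9773]
tr(P') = 185.4773


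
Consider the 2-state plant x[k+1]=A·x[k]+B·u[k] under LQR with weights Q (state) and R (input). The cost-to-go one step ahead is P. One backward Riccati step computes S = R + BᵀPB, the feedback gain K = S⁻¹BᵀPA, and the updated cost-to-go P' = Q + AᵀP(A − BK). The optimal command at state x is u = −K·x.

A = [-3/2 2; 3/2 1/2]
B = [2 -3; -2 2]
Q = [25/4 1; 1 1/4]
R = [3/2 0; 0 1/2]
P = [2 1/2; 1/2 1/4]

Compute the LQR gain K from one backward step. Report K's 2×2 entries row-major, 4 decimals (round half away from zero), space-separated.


-0.1105 0.0158 0.3789 -0.7684

BᵀP = [3.0000 0.5000; -5.0000 -1.0000]
S = R + BᵀPB = [3/2 0; 0 1/2] + [5.0000 -8.0000; -8.0000 13.0000] = [6.5000 -8.0000; -8.0000 13.5000]
BᵀPA = [-3.7500 6.2500; 6.0000 -10.5000]
K = S⁻¹·BᵀPA = [-0.1105 0.0158; 0.3789 -0.7684]
A−BK = [-0.1421 -0.3368; 0.5211 2.0684]
AᵀP(A−BK) = [0.1243 -0.0178; -0.0178 0.8954]
P' = Q + AᵀP(A−BK) = [6.3743 0.9822; 0.9822 1.1454]
tr(P') = 7.5197
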